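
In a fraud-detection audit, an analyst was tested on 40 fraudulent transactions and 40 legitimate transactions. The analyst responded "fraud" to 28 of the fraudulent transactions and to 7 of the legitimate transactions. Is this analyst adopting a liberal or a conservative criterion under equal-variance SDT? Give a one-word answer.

z(H) = 0.524, z(FA) = -0.935
c = −½·(z(H) + z(FA)) = 0.2055
c > 0 → conservative criterion (biased toward responding “no”).

conservative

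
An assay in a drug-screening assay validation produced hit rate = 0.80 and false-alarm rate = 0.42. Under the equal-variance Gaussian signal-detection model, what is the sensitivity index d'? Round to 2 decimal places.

d' = 1.04

z(H) = z(0.80) = 0.8416
z(FA) = z(0.42) = -0.2019
d' = z(H) − z(FA) = 0.8416 − (-0.2019) = 1.0435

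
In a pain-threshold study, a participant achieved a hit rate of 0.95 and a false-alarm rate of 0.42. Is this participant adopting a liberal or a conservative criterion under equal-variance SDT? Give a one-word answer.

liberal

z(H) = 1.645, z(FA) = -0.202
c = −½·(z(H) + z(FA)) = -0.7215
c < 0 → liberal criterion (biased toward responding “yes”).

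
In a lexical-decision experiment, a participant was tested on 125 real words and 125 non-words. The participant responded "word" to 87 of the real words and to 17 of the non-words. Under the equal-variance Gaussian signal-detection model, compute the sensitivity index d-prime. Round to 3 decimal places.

d-prime = 1.611

H = 87/125 = 0.6960
FA = 17/125 = 0.1360
z(H) = z(0.6960) = 0.5129
z(FA) = z(0.1360) = -1.0985
d' = z(H) − z(FA) = 0.5129 − (-1.0985) = 1.6114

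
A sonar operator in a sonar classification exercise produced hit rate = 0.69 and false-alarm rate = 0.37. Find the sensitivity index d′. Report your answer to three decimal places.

d′ = 0.828

z(H) = 0.4959
z(FA) = -0.3319
d' = z(H) − z(FA) = 0.4959 − (-0.3319) = 0.8278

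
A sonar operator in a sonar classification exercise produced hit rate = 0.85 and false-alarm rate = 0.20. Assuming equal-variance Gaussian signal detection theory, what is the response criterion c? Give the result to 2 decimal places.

z(H) = z(0.85) = 1.036
z(FA) = z(0.20) = -0.842
c = −½·[z(H) + z(FA)] = −0.5 × (1.036 + (-0.842)) = -0.097

c = -0.10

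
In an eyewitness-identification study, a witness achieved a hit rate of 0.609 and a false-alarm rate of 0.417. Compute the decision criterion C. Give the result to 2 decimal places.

z(H) = z(0.609) = 0.2767
z(FA) = z(0.417) = -0.2096
c = −½·[z(H) + z(FA)] = −0.5 × (0.2767 + (-0.2096)) = -0.03355

C = -0.03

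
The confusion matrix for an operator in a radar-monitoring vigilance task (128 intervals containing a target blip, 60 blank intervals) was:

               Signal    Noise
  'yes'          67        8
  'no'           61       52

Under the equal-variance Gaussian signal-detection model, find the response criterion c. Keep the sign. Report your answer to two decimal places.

c = 0.53

H = 67/128 = 0.5234
FA = 8/60 = 0.1333
z(0.5234) = 0.059, z(0.1333) = -1.111
c = −½·[z(H) + z(FA)] = −0.5 × (0.059 + (-1.111)) = 0.526
c > 0: the operator has a conservative response bias.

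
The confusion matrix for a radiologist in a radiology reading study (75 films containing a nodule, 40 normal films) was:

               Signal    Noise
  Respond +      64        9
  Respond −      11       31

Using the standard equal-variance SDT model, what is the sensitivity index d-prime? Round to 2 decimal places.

H = 64/75 = 0.8533
FA = 9/40 = 0.2250
Φ⁻¹(H) = Φ⁻¹(0.8533) = 1.051
Φ⁻¹(FA) = Φ⁻¹(0.2250) = -0.755
d' = z(H) − z(FA) = 1.051 − (-0.755) = 1.806

d-prime = 1.81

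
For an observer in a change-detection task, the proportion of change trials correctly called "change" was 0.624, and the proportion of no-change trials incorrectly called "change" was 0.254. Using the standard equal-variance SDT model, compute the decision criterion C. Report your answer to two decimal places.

C = 0.17

Φ⁻¹(0.624) = 0.3160, Φ⁻¹(0.254) = -0.6620
c = −½·[z(H) + z(FA)] = −0.5 × (0.3160 + (-0.6620)) = 0.1730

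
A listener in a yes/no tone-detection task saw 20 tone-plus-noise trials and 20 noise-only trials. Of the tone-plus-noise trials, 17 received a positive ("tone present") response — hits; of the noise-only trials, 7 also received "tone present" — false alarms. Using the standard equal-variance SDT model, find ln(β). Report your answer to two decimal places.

H = 17/20 = 0.8500
FA = 7/20 = 0.3500
z(H) = 1.036
z(FA) = -0.385
ln β = −½·[z(H)² − z(FA)²] = −0.5 × (1.073 − 0.148) = -0.4625

ln β = -0.46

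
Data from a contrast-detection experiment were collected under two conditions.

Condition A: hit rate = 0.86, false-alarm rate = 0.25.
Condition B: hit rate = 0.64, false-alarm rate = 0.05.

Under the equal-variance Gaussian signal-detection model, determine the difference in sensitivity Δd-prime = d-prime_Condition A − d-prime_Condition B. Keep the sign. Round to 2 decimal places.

Condition A: z(0.86) = 1.080, z(0.25) = -0.674, d' = 1.754
Condition B: z(0.64) = 0.358, z(0.05) = -1.645, d' = 2.003
Δd' = d'_Condition A − d'_Condition B = 1.754 − 2.003 = -0.249
Condition B has the higher sensitivity.

Δd-prime = -0.25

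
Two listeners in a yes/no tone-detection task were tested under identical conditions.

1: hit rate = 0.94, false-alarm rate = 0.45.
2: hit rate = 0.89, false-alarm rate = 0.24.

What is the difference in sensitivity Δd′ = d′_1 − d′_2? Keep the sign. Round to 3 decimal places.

1: z(0.94) = 1.5548, z(0.45) = -0.1257, d' = 1.6805
2: z(0.89) = 1.2265, z(0.24) = -0.7063, d' = 1.9328
Δd' = d'_1 − d'_2 = 1.6805 − 1.9328 = -0.2523
2 has the higher sensitivity.

Δd′ = -0.252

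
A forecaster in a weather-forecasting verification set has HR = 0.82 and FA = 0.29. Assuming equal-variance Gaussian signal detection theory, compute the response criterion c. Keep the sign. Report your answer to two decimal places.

Φ⁻¹(0.82) = 0.9154, Φ⁻¹(0.29) = -0.5534
c = −½·[z(H) + z(FA)] = −0.5 × (0.9154 + (-0.5534)) = -0.1810

c = -0.18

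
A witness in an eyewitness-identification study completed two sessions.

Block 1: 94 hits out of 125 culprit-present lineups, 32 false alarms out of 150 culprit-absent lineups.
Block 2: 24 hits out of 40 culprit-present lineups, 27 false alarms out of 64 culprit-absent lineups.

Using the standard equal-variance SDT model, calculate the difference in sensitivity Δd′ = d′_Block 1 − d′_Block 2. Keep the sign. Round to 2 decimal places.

Δd′ = 1.03

Block 1: z(0.7520) = 0.681, z(0.2133) = -0.795, d' = 1.476
Block 2: z(0.6000) = 0.253, z(0.4219) = -0.197, d' = 0.450
Δd' = d'_Block 1 − d'_Block 2 = 1.476 − 0.450 = 1.026
Block 1 has the higher sensitivity.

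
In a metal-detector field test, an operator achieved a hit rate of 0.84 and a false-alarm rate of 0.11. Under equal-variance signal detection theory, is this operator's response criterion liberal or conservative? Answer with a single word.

z(H) = 0.994, z(FA) = -1.227
c = −½·(z(H) + z(FA)) = 0.1165
c > 0 → conservative criterion (biased toward responding “no”).

conservative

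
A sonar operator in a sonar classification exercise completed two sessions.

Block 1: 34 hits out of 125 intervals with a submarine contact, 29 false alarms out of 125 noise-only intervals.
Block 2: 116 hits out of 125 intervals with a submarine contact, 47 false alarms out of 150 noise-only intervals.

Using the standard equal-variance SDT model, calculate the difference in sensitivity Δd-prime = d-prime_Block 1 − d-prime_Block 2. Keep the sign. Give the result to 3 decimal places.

Δd-prime = -1.822

Block 1: z(0.2720) = -0.6068, z(0.2320) = -0.7323, d' = 0.1255
Block 2: z(0.9280) = 1.4611, z(0.3133) = -0.4865, d' = 1.9476
Δd' = d'_Block 1 − d'_Block 2 = 0.1255 − 1.9476 = -1.8221
Block 2 has the higher sensitivity.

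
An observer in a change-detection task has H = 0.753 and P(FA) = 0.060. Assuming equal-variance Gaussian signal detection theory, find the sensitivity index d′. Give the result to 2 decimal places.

z(H) = 0.6840
z(FA) = -1.5548
d' = z(H) − z(FA) = 0.6840 − (-1.5548) = 2.2388

d′ = 2.24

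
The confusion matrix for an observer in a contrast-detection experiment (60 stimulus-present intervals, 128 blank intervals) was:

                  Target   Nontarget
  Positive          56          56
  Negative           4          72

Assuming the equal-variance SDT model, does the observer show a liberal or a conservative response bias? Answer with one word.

z(H) = 1.501, z(FA) = -0.157
c = −½·(z(H) + z(FA)) = -0.672
c < 0 → liberal criterion (biased toward responding “yes”).

liberal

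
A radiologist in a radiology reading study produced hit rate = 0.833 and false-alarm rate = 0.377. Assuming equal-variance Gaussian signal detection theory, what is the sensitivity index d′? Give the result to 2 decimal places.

z(H) = 0.966
z(FA) = -0.313
d' = z(H) − z(FA) = 0.966 − (-0.313) = 1.279

d′ = 1.28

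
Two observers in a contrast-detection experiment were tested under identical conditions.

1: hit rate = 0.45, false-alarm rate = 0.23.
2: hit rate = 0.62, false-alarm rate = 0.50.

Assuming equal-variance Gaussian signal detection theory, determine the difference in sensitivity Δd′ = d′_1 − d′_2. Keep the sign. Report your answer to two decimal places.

1: z(0.45) = -0.126, z(0.23) = -0.739, d' = 0.613
2: z(0.62) = 0.305, z(0.50) = 0.000, d' = 0.305
Δd' = d'_1 − d'_2 = 0.613 − 0.305 = 0.308
1 has the higher sensitivity.

Δd′ = 0.31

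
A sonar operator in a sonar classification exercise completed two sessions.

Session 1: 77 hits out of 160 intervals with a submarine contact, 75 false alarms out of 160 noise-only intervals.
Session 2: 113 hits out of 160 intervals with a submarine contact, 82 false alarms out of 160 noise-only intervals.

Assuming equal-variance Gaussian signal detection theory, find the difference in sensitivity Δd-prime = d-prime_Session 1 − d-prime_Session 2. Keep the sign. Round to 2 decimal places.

Δd-prime = -0.48

Session 1: z(0.4813) = -0.047, z(0.4688) = -0.078, d' = 0.031
Session 2: z(0.7063) = 0.543, z(0.5125) = 0.031, d' = 0.512
Δd' = d'_Session 1 − d'_Session 2 = 0.031 − 0.512 = -0.481
Session 2 has the higher sensitivity.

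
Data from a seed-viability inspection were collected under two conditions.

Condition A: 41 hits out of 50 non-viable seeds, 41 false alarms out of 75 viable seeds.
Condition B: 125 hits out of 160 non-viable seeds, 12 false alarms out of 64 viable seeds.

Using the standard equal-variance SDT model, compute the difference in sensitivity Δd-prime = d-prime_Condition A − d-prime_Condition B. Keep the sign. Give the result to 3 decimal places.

Condition A: z(0.8200) = 0.9154, z(0.5467) = 0.1173, d' = 0.7981
Condition B: z(0.7812) = 0.7763, z(0.1875) = -0.8871, d' = 1.6634
Δd' = d'_Condition A − d'_Condition B = 0.7981 − 1.6634 = -0.8653
Condition B has the higher sensitivity.

Δd-prime = -0.865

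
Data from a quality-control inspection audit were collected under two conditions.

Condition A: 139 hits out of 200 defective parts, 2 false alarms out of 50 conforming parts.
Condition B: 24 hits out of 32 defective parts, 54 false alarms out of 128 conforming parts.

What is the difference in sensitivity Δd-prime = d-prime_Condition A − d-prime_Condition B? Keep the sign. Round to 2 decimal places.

Condition A: z(0.6950) = 0.510, z(0.0400) = -1.751, d' = 2.261
Condition B: z(0.7500) = 0.674, z(0.4219) = -0.197, d' = 0.871
Δd' = d'_Condition A − d'_Condition B = 2.261 − 0.871 = 1.390
Condition A has the higher sensitivity.

Δd-prime = 1.39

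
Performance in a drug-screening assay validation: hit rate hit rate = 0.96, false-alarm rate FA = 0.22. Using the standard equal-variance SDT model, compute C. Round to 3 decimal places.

z(H) = z(0.96) = 1.7507
z(FA) = z(0.22) = -0.7722
c = −½·[z(H) + z(FA)] = −0.5 × (1.7507 + (-0.7722)) = -0.48925
c < 0: the assay has a liberal response bias.

C = -0.489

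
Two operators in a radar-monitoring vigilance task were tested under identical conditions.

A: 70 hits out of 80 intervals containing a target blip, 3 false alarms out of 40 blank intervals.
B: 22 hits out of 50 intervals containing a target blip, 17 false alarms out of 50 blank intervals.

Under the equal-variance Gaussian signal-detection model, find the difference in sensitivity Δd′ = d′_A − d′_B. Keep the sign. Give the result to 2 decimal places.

Δd′ = 2.33

A: z(0.8750) = 1.150, z(0.0750) = -1.440, d' = 2.590
B: z(0.4400) = -0.151, z(0.3400) = -0.412, d' = 0.261
Δd' = d'_A − d'_B = 2.590 − 0.261 = 2.329
A has the higher sensitivity.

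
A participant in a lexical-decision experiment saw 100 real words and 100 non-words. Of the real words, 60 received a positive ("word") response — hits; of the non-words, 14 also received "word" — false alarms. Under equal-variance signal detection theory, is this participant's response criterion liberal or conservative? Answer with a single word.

z(H) = 0.253, z(FA) = -1.080
c = −½·(z(H) + z(FA)) = 0.4135
c > 0 → conservative criterion (biased toward responding “no”).

conservative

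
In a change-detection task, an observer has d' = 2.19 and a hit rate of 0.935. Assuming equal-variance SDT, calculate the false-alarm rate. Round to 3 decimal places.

false-alarm rate = 0.250

z(hit rate) = z(0.935) = 1.5141
z(FA) = z(H) − d' = 1.5141 − 2.19 = -0.6759
false-alarm rate = Φ(-0.6759) = 0.2496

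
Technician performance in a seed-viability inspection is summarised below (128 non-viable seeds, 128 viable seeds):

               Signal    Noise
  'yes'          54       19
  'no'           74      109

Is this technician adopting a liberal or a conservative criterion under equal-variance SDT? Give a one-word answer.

conservative

z(H) = -0.197, z(FA) = -1.043
c = −½·(z(H) + z(FA)) = 0.620
c > 0 → conservative criterion (biased toward responding “no”).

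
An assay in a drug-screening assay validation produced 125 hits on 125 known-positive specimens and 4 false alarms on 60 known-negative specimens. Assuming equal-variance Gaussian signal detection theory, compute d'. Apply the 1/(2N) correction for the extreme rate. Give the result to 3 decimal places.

d' = 4.153

The hit rate is 125/125 = 1, so apply the 1/(2N) correction: H → 1 − 1/(2·125) = 0.99600.
z(H) = z(0.99600) = 2.6521
z(FA) = z(0.06667) = -1.5011
d' = 2.6521 − (-1.5011) = 4.1532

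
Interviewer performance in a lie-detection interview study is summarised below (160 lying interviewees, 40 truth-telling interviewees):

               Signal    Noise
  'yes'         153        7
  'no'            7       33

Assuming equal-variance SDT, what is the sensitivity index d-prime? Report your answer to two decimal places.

d-prime = 2.64

H = 153/160 = 0.9563
FA = 7/40 = 0.1750
z(0.9563) = 1.7093, z(0.1750) = -0.9346
d' = z(H) − z(FA) = 1.7093 − (-0.9346) = 2.6439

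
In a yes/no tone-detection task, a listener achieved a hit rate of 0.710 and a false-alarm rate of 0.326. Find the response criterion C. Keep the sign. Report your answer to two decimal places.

C = -0.05

z(0.710) = 0.553, z(0.326) = -0.451
c = −½·[z(H) + z(FA)] = −0.5 × (0.553 + (-0.451)) = -0.051
c < 0: the listener has a liberal response bias.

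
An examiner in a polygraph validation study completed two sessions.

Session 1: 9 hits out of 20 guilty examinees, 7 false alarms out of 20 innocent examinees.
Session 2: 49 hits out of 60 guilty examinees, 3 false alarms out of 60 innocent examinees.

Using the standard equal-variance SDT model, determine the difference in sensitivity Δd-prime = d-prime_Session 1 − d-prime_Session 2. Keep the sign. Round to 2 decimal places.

Δd-prime = -2.29

Session 1: z(0.4500) = -0.126, z(0.3500) = -0.385, d' = 0.259
Session 2: z(0.8167) = 0.903, z(0.0500) = -1.645, d' = 2.548
Δd' = d'_Session 1 − d'_Session 2 = 0.259 − 2.548 = -2.289
Session 2 has the higher sensitivity.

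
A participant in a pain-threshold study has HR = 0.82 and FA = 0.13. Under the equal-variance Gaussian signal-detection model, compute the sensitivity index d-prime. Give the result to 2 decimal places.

d-prime = 2.04

z(H) = z(0.82) = 0.9154
z(FA) = z(0.13) = -1.1264
d' = z(H) − z(FA) = 0.9154 − (-1.1264) = 2.0418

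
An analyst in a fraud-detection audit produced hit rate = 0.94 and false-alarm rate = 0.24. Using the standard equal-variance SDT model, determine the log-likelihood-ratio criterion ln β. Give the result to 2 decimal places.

Φ⁻¹(H) = 1.555
Φ⁻¹(FA) = -0.706
ln β = −½·[z(H)² − z(FA)²] = −0.5 × (2.418 − 0.498) = -0.960

ln β = -0.96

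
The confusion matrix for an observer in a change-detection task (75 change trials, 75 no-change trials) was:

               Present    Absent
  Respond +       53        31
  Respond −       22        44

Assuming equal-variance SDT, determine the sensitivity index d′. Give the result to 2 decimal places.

d′ = 0.76

H = 53/75 = 0.7067
FA = 31/75 = 0.4133
z(0.7067) = 0.5438, z(0.4133) = -0.2191
d' = z(H) − z(FA) = 0.5438 − (-0.2191) = 0.7629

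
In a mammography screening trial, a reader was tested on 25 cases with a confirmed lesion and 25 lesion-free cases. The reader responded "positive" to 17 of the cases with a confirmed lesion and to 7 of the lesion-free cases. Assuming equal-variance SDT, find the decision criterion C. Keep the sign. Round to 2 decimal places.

C = 0.06

H = 17/25 = 0.6800
FA = 7/25 = 0.2800
z(H) = z(0.6800) = 0.468
z(FA) = z(0.2800) = -0.583
c = −½·[z(H) + z(FA)] = −0.5 × (0.468 + (-0.583)) = 0.0575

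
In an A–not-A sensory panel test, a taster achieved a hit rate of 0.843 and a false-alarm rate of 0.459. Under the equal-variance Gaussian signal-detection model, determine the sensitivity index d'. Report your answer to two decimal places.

d' = 1.11

Φ⁻¹(0.843) = 1.007, Φ⁻¹(0.459) = -0.103
d' = z(H) − z(FA) = 1.007 − (-0.103) = 1.110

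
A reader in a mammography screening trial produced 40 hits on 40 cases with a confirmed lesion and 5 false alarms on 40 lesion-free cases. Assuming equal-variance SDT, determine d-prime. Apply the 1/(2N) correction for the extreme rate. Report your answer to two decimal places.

The hit rate is 40/40 = 1, so apply the 1/(2N) correction: H → 1 − 1/(2·40) = 0.98750.
z(H) = z(0.98750) = 2.241
z(FA) = z(0.12500) = -1.150
d' = 2.241 − (-1.150) = 3.391

d-prime = 3.39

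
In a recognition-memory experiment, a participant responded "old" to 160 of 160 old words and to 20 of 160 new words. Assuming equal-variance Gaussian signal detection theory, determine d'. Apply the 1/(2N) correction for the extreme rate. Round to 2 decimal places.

The hit rate is 160/160 = 1, so apply the 1/(2N) correction: H → 1 − 1/(2·160) = 0.99687.
z(H) = z(0.99687) = 2.734
z(FA) = z(0.12500) = -1.150
d' = 2.734 − (-1.150) = 3.884

d' = 3.88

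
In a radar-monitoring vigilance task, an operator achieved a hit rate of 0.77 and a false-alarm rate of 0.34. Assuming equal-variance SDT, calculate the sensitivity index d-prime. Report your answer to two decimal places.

d-prime = 1.15

z(0.77) = 0.739, z(0.34) = -0.412
d' = z(H) − z(FA) = 0.739 − (-0.412) = 1.151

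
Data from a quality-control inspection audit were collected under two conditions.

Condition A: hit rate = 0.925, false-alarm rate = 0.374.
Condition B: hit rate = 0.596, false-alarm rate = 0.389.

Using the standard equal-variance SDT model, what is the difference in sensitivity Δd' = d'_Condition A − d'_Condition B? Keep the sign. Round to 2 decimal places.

Condition A: z(0.925) = 1.440, z(0.374) = -0.321, d' = 1.761
Condition B: z(0.596) = 0.243, z(0.389) = -0.282, d' = 0.525
Δd' = d'_Condition A − d'_Condition B = 1.761 − 0.525 = 1.236
Condition A has the higher sensitivity.

Δd' = 1.24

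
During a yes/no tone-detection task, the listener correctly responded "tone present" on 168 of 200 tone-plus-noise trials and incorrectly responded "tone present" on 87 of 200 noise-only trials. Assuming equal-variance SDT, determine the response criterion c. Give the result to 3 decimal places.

H = 168/200 = 0.8400
FA = 87/200 = 0.4350
z(0.8400) = 0.9945, z(0.4350) = -0.1637
c = −½·[z(H) + z(FA)] = −0.5 × (0.9945 + (-0.1637)) = -0.4154
c < 0: the listener has a liberal response bias.

c = -0.415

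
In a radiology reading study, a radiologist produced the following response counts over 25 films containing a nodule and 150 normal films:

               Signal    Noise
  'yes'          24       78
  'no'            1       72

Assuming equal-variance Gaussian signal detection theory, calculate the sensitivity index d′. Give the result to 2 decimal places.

d′ = 1.70

H = 24/25 = 0.9600
FA = 78/150 = 0.5200
z(H) = z(0.9600) = 1.7507
z(FA) = z(0.5200) = 0.0502
d' = z(H) − z(FA) = 1.7507 − 0.0502 = 1.7005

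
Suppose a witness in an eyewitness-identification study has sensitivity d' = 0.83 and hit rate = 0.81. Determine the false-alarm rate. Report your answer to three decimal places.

z(hit rate) = z(0.81) = 0.8779
z(FA) = z(H) − d' = 0.8779 − 0.83 = 0.0479
false-alarm rate = Φ(0.0479) = 0.5191

false-alarm rate = 0.519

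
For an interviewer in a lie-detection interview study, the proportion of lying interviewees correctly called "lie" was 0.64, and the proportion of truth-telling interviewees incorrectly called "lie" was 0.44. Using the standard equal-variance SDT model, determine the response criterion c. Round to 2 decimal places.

c = -0.10

Φ⁻¹(H) = 0.358
Φ⁻¹(FA) = -0.151
c = −½·[z(H) + z(FA)] = −0.5 × (0.358 + (-0.151)) = -0.1035
c < 0: the interviewer has a liberal response bias.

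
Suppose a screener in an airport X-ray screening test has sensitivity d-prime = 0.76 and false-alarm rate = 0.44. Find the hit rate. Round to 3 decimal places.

hit rate = 0.729

z(false-alarm rate) = z(0.44) = -0.1510
z(H) = z(FA) + d' = -0.1510 + 0.76 = 0.6090
hit rate = Φ(0.6090) = 0.7287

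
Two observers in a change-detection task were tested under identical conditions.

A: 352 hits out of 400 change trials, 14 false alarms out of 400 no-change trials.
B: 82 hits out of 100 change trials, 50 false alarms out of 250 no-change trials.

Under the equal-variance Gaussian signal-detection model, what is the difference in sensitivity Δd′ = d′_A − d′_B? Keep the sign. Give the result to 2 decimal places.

Δd′ = 1.23

A: z(0.8800) = 1.175, z(0.0350) = -1.812, d' = 2.987
B: z(0.8200) = 0.915, z(0.2000) = -0.842, d' = 1.757
Δd' = d'_A − d'_B = 2.987 − 1.757 = 1.230
A has the higher sensitivity.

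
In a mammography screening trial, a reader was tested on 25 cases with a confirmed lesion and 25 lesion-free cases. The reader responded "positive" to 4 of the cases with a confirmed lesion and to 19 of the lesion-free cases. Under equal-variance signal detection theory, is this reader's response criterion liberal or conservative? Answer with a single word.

conservative

z(H) = -0.994, z(FA) = 0.706
c = −½·(z(H) + z(FA)) = 0.144
c > 0 → conservative criterion (biased toward responding “no”).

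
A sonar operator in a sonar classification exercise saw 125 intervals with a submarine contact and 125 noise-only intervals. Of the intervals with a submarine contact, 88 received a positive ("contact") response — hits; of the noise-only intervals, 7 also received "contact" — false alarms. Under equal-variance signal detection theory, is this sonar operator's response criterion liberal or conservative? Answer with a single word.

z(H) = 0.536, z(FA) = -1.589
c = −½·(z(H) + z(FA)) = 0.5265
c > 0 → conservative criterion (biased toward responding “no”).

conservative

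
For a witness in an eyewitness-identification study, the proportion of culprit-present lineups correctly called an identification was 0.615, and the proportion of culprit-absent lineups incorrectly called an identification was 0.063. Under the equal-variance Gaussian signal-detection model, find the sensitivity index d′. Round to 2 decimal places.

z(0.615) = 0.2924, z(0.063) = -1.5301
d' = z(H) − z(FA) = 0.2924 − (-1.5301) = 1.8225

d′ = 1.82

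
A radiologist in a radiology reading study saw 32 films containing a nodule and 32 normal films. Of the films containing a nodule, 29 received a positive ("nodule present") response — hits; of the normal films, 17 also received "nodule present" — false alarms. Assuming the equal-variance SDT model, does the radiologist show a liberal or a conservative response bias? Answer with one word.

liberal

z(H) = 1.318, z(FA) = 0.078
c = −½·(z(H) + z(FA)) = -0.698
c < 0 → liberal criterion (biased toward responding “yes”).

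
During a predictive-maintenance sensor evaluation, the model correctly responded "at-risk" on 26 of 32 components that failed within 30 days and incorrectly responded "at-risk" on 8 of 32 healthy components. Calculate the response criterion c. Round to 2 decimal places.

c = -0.11

H = 26/32 = 0.8125
FA = 8/32 = 0.2500
Φ⁻¹(H) = 0.887
Φ⁻¹(FA) = -0.674
c = −½·[z(H) + z(FA)] = −0.5 × (0.887 + (-0.674)) = -0.1065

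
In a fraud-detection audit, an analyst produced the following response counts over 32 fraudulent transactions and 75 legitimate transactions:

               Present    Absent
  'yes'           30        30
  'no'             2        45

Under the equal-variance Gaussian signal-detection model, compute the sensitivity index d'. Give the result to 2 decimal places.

H = 30/32 = 0.9375
FA = 30/75 = 0.4000
Φ⁻¹(H) = Φ⁻¹(0.9375) = 1.5341
Φ⁻¹(FA) = Φ⁻¹(0.4000) = -0.2533
d' = z(H) − z(FA) = 1.5341 − (-0.2533) = 1.7874

d' = 1.79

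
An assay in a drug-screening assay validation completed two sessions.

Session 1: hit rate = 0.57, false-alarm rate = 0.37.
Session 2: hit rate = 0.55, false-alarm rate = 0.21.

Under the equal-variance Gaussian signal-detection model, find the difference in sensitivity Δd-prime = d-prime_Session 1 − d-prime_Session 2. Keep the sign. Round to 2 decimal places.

Δd-prime = -0.42

Session 1: z(0.57) = 0.176, z(0.37) = -0.332, d' = 0.508
Session 2: z(0.55) = 0.126, z(0.21) = -0.806, d' = 0.932
Δd' = d'_Session 1 − d'_Session 2 = 0.508 − 0.932 = -0.424
Session 2 has the higher sensitivity.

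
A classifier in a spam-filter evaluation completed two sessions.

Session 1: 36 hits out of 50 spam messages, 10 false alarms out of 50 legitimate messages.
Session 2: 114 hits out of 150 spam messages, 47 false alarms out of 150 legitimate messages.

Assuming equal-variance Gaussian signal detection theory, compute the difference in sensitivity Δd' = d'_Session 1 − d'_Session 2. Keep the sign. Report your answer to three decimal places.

Δd' = 0.232

Session 1: z(0.7200) = 0.5828, z(0.2000) = -0.8416, d' = 1.4244
Session 2: z(0.7600) = 0.7063, z(0.3133) = -0.4865, d' = 1.1928
Δd' = d'_Session 1 − d'_Session 2 = 1.4244 − 1.1928 = 0.2316
Session 1 has the higher sensitivity.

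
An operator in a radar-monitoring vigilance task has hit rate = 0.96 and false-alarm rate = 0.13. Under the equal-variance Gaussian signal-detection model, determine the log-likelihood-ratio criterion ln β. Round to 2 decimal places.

Φ⁻¹(H) = 1.751
Φ⁻¹(FA) = -1.126
ln β = −½·[z(H)² − z(FA)²] = −0.5 × (3.066 − 1.268) = -0.899

ln β = -0.90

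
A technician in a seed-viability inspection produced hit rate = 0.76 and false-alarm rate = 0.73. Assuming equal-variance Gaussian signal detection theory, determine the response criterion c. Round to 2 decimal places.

Φ⁻¹(H) = Φ⁻¹(0.76) = 0.7063
Φ⁻¹(FA) = Φ⁻¹(0.73) = 0.6128
c = −½·[z(H) + z(FA)] = −0.5 × (0.7063 + 0.6128) = -0.65955
c < 0: the technician has a liberal response bias.

c = -0.66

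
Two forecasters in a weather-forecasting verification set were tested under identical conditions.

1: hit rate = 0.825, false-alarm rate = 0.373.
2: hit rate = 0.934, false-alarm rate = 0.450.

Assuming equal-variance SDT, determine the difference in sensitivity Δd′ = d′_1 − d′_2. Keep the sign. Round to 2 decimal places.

1: z(0.825) = 0.935, z(0.373) = -0.324, d' = 1.259
2: z(0.934) = 1.506, z(0.450) = -0.126, d' = 1.632
Δd' = d'_1 − d'_2 = 1.259 − 1.632 = -0.373
2 has the higher sensitivity.

Δd′ = -0.37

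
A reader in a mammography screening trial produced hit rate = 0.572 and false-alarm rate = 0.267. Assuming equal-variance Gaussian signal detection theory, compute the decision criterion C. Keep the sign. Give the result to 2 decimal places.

z(H) = z(0.572) = 0.1815
z(FA) = z(0.267) = -0.6219
c = −½·[z(H) + z(FA)] = −0.5 × (0.1815 + (-0.6219)) = 0.2202
c > 0: the reader has a conservative response bias.

C = 0.22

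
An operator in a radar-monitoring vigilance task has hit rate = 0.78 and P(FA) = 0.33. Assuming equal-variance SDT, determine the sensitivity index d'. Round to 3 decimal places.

Φ⁻¹(H) = Φ⁻¹(0.78) = 0.7722
Φ⁻¹(FA) = Φ⁻¹(0.33) = -0.4399
d' = z(H) − z(FA) = 0.7722 − (-0.4399) = 1.2121

d' = 1.212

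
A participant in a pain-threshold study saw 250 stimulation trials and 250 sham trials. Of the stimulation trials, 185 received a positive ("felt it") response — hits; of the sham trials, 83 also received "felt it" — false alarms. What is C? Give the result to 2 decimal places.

H = 185/250 = 0.7400
FA = 83/250 = 0.3320
Φ⁻¹(H) = Φ⁻¹(0.7400) = 0.6433
Φ⁻¹(FA) = Φ⁻¹(0.3320) = -0.4344
c = −½·[z(H) + z(FA)] = −0.5 × (0.6433 + (-0.4344)) = -0.10445
c < 0: the participant has a liberal response bias.

C = -0.10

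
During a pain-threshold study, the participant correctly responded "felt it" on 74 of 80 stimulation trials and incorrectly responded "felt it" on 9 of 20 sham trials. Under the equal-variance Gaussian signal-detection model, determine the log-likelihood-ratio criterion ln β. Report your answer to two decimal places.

H = 74/80 = 0.9250
FA = 9/20 = 0.4500
z(0.9250) = 1.440, z(0.4500) = -0.126
ln β = −½·[z(H)² − z(FA)²] = −0.5 × (2.074 − 0.016) = -1.029

ln β = -1.03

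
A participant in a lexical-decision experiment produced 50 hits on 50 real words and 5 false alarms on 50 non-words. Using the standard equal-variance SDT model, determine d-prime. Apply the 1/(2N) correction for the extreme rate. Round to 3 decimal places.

The hit rate is 50/50 = 1, so apply the 1/(2N) correction: H → 1 − 1/(2·50) = 0.99000.
z(H) = z(0.99000) = 2.3263
z(FA) = z(0.10000) = -1.2816
d' = 2.3263 − (-1.2816) = 3.6079

d-prime = 3.608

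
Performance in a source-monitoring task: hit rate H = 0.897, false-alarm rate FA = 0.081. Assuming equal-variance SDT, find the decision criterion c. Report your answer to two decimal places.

c = 0.07

Φ⁻¹(H) = 1.2646
Φ⁻¹(FA) = -1.3984
c = −½·[z(H) + z(FA)] = −0.5 × (1.2646 + (-1.3984)) = 0.0669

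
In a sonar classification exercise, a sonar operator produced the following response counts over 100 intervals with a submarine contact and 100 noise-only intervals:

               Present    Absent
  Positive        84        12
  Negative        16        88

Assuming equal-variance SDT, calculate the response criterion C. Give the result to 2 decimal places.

C = 0.09

H = 84/100 = 0.8400
FA = 12/100 = 0.1200
z(H) = 0.994
z(FA) = -1.175
c = −½·[z(H) + z(FA)] = −0.5 × (0.994 + (-1.175)) = 0.0905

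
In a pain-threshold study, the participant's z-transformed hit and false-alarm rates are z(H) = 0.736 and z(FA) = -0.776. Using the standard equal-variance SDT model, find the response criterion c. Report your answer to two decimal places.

c = −½·[z(H) + z(FA)] = −½·(0.736 + (-0.776)) = 0.020

c = 0.02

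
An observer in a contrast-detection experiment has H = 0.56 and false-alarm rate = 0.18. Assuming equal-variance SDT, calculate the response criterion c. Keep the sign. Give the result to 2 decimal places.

z(H) = 0.151
z(FA) = -0.915
c = −½·[z(H) + z(FA)] = −0.5 × (0.151 + (-0.915)) = 0.382

c = 0.38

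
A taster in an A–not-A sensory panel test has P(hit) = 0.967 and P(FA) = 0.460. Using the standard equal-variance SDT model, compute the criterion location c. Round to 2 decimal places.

c = -0.87

z(H) = z(0.967) = 1.8384
z(FA) = z(0.460) = -0.1004
c = −½·[z(H) + z(FA)] = −0.5 × (1.8384 + (-0.1004)) = -0.8690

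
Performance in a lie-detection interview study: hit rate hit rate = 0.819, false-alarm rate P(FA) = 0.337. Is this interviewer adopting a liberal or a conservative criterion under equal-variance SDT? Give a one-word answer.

liberal

z(H) = 0.912, z(FA) = -0.421
c = −½·(z(H) + z(FA)) = -0.2455
c < 0 → liberal criterion (biased toward responding “yes”).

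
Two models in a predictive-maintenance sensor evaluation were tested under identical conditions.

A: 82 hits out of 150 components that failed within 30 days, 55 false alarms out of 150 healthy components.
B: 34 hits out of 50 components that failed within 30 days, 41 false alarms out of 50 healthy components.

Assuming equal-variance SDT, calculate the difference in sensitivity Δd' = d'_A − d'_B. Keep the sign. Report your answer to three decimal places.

A: z(0.5467) = 0.1173, z(0.3667) = -0.3406, d' = 0.4579
B: z(0.6800) = 0.4677, z(0.8200) = 0.9154, d' = -0.4477
Δd' = d'_A − d'_B = 0.4579 − (-0.4477) = 0.9056
A has the higher sensitivity.

Δd' = 0.906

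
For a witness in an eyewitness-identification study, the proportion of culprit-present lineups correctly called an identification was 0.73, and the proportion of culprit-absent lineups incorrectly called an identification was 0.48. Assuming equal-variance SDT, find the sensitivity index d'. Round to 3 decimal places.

d' = 0.663

Φ⁻¹(H) = 0.6128
Φ⁻¹(FA) = -0.0502
d' = z(H) − z(FA) = 0.6128 − (-0.0502) = 0.6630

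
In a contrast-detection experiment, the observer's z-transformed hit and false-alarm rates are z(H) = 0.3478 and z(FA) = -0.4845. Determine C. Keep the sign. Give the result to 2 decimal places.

c = −½·[z(H) + z(FA)] = −½·(0.3478 + (-0.4845)) = 0.06835

C = 0.07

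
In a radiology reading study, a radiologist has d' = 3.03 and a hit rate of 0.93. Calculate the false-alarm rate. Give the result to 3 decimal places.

false-alarm rate = 0.060

z(hit rate) = z(0.93) = 1.4758
z(FA) = z(H) − d' = 1.4758 − 3.03 = -1.5542
false-alarm rate = Φ(-1.5542) = 0.0601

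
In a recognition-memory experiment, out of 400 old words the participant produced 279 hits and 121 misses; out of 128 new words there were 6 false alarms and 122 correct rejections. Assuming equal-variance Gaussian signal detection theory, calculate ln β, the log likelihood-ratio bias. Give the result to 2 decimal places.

ln β = 1.27

H = 279/400 = 0.6975
FA = 6/128 = 0.0469
z(H) = 0.517
z(FA) = -1.676
ln β = −½·[z(H)² − z(FA)²] = −0.5 × (0.267 − 2.809) = 1.271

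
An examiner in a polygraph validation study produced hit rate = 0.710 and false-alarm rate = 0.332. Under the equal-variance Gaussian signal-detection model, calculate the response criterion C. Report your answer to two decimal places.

z(H) = 0.553
z(FA) = -0.434
c = −½·[z(H) + z(FA)] = −0.5 × (0.553 + (-0.434)) = -0.0595
c < 0: the examiner has a liberal response bias.

C = -0.06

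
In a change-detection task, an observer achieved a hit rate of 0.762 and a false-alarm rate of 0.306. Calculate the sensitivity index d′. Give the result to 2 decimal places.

d′ = 1.22

z(H) = z(0.762) = 0.7128
z(FA) = z(0.306) = -0.5072
d' = z(H) − z(FA) = 0.7128 − (-0.5072) = 1.2200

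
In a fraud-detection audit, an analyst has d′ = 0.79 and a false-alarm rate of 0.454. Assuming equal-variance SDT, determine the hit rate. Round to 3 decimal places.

hit rate = 0.750

z(false-alarm rate) = z(0.454) = -0.1156
z(H) = z(FA) + d' = -0.1156 + 0.79 = 0.6744
hit rate = Φ(0.6744) = 0.7500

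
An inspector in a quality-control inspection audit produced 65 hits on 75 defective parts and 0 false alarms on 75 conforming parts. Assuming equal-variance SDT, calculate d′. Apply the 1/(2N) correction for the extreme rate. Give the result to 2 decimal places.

d′ = 3.59

The false-alarm rate is 0/75 = 0, so apply the 1/(2N) correction: FA → 1/(2·75) = 0.00667.
z(H) = z(0.86667) = 1.111
z(FA) = z(0.00667) = -2.475
d' = 1.111 − (-2.475) = 3.586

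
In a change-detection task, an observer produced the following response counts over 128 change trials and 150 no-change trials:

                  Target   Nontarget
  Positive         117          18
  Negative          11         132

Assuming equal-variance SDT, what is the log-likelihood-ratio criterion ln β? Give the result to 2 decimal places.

H = 117/128 = 0.9141
FA = 18/150 = 0.1200
Φ⁻¹(0.9141) = 1.366, Φ⁻¹(0.1200) = -1.175
ln β = −½·[z(H)² − z(FA)²] = −0.5 × (1.866 − 1.381) = -0.2425

ln β = -0.24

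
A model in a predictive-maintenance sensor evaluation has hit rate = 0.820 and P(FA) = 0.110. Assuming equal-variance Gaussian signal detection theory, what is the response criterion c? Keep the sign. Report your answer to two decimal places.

c = 0.16

z(H) = z(0.820) = 0.9154
z(FA) = z(0.110) = -1.2265
c = −½·[z(H) + z(FA)] = −0.5 × (0.9154 + (-1.2265)) = 0.15555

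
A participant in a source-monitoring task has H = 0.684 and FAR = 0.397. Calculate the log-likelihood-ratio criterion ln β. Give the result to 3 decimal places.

ln β = -0.081

z(H) = z(0.684) = 0.4789
z(FA) = z(0.397) = -0.2611
ln β = −½·[z(H)² − z(FA)²] = −0.5 × (0.2293 − 0.0682) = -0.08055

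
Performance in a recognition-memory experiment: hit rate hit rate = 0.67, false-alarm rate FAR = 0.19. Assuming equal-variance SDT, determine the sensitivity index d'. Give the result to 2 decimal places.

z(H) = z(0.67) = 0.440
z(FA) = z(0.19) = -0.878
d' = z(H) − z(FA) = 0.440 − (-0.878) = 1.318

d' = 1.32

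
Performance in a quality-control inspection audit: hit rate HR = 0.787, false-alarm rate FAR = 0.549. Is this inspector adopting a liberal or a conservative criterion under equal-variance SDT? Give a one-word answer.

liberal

z(H) = 0.796, z(FA) = 0.123
c = −½·(z(H) + z(FA)) = -0.4595
c < 0 → liberal criterion (biased toward responding “yes”).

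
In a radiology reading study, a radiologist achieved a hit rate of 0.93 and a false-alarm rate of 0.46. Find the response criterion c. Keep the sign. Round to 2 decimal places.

c = -0.69

z(0.93) = 1.4758, z(0.46) = -0.1004
c = −½·[z(H) + z(FA)] = −0.5 × (1.4758 + (-0.1004)) = -0.6877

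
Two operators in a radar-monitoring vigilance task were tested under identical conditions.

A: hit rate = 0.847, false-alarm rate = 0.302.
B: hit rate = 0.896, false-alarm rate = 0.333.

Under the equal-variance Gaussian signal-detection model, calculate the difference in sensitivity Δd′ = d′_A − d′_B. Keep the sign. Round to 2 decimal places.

Δd′ = -0.15

A: z(0.847) = 1.024, z(0.302) = -0.519, d' = 1.543
B: z(0.896) = 1.259, z(0.333) = -0.432, d' = 1.691
Δd' = d'_A − d'_B = 1.543 − 1.691 = -0.148
B has the higher sensitivity.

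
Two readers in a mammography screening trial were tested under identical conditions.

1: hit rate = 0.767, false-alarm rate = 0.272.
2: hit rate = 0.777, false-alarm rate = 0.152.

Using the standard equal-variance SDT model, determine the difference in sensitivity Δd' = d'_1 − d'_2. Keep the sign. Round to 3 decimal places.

Δd' = -0.454

1: z(0.767) = 0.7290, z(0.272) = -0.6068, d' = 1.3358
2: z(0.777) = 0.7621, z(0.152) = -1.0279, d' = 1.7900
Δd' = d'_1 − d'_2 = 1.3358 − 1.7900 = -0.4542
2 has the higher sensitivity.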